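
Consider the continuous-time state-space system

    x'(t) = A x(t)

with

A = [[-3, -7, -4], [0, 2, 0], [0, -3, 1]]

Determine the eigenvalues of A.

det(sI - A) = s^3 - (tr A)s^2 + (M11 + M22 + M33)s - det A, where Mii is the 2×2 principal minor of A obtained by deleting row i and column i.
tr A = (-3) + 2 + 1 = 0; M11 = 2·1 - 0·(-3) = 2 - 0 = 2; M22 = (-3)·1 - (-4)·0 = -3 - 0 = -3; M33 = (-3)·2 - (-7)·0 = -6 - 0 = -6; sum of minors = -7.
det A = (-3)·(2·1 - 0·(-3)) - (-7)·(0·1 - 0·0) + (-4)·(0·(-3) - 2·0) = (-3)·2 - (-7)·0 + (-4)·0 = -6.
So p(s) = det(sI - A) = s^3 - 7s + 6.
Rational-root test: any integer root divides 6. Testing small divisors, s = 1 works: p(1) = 1 + 0 + (-7) + 6 = 0, so (s - 1) is a factor.
Dividing, p(s) = (s - 1)(s^2 + s - 6).
Factor s^2 + s - 6: two numbers with sum -1 and product -6 are 2 and -3, so s^2 + s - 6 = (s - 2)(s + 3).
Hence p(s) = (s - 2) (s - 1) (s + 3), with roots -3, 1, 2.
At least one eigenvalue has non-negative real part, so the system is not asymptotically stable.

-3, 1, 2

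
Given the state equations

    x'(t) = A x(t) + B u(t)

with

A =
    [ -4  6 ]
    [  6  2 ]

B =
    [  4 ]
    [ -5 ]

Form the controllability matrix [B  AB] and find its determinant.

AB = [[-46], [14]]
Controllability matrix C = [B  AB] = [[4, -46], [-5, 14]]
det(C) = 4·14 - (-46)·(-5) = 56 - 230 = -174
Since det(C) ≠ 0, rank(C) = 2 and the system is completely controllable.

-174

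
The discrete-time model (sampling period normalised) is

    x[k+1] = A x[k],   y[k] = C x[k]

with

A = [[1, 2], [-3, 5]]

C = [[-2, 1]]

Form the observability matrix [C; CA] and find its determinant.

3

CA = [[-5, 1]]
Observability matrix O = [C; CA] = [[-2, 1], [-5, 1]]
det(O) = (-2)·1 - 1·(-5) = -2 - (-5) = 3
Since det(O) ≠ 0, rank(O) = 2 and the system is completely observable.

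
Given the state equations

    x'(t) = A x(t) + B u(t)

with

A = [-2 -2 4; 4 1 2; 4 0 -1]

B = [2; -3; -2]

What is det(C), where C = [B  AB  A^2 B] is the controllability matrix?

AB = [[-6], [1], [10]]
A^2B = [[50], [-3], [-34]]
Controllability matrix C = [B  AB  A^2B] = [[2, -6, 50], [-3, 1, -3], [-2, 10, -34]]
Expanding along the first row, det(C) = 2·(1·(-34) - (-3)·10) - (-6)·((-3)·(-34) - (-3)·(-2)) + 50·((-3)·10 - 1·(-2)) = 2·(-4) - (-6)·96 + 50·(-28) = -832
Since det(C) ≠ 0, rank(C) = 3 and the system is completely controllable.

-832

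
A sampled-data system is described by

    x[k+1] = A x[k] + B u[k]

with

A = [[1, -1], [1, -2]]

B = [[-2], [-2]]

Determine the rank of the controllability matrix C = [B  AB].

2

AB = [[0], [2]]
Controllability matrix C = [B  AB] = [[-2, 0], [-2, 2]]
det(C) = (-2)·2 - 0·(-2) = -4 - 0 = -4 ≠ 0, so rank(C) = 2.
rank(C) = 2 = n, so the pair (A, B) is completely controllable.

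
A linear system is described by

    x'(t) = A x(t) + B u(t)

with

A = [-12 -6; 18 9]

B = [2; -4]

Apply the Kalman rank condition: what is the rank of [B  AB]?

1

AB = [[0], [0]]
Controllability matrix C = [B  AB] = [[2, 0], [-4, 0]]
Every column of C is a scalar multiple of column 1 = [2, -4] (multipliers 1, 0), so the columns span a one-dimensional space.
C ≠ 0, hence rank(C) = 1.
rank(C) = 1 < n = 2, so the pair (A, B) is not completely controllable.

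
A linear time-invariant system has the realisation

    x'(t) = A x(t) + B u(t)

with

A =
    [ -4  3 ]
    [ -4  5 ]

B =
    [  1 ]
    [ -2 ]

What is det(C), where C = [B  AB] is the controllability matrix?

-34

AB = [[-10], [-14]]
Controllability matrix C = [B  AB] = [[1, -10], [-2, -14]]
det(C) = 1·(-14) - (-10)·(-2) = -14 - 20 = -34
Since det(C) ≠ 0, rank(C) = 2 and the system is completely controllable.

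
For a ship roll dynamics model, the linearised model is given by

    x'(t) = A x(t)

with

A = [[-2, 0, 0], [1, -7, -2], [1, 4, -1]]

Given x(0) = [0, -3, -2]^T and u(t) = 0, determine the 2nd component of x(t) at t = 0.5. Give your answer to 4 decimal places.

det(sI - A) = s^3 - (tr A)s^2 + (M11 + M22 + M33)s - det A, where Mii is the 2×2 principal minor of A obtained by deleting row i and column i.
tr A = (-2) + (-7) + (-1) = -10; M11 = (-7)·(-1) - (-2)·4 = 7 - (-8) = 15; M22 = (-2)·(-1) - 0·1 = 2 - 0 = 2; M33 = (-2)·(-7) - 0·1 = 14 - 0 = 14; sum of minors = 31.
det A = (-2)·((-7)·(-1) - (-2)·4) - 0·(1·(-1) - (-2)·1) + 0·(1·4 - (-7)·1) = (-2)·15 - 0·1 + 0·11 = -30.
So p(s) = det(sI - A) = s^3 + 10s^2 + 31s + 30.
Rational-root test: any integer root divides 30. Testing small divisors, s = -2 works: p(-2) = -8 + 40 + (-62) + 30 = 0, so (s + 2) is a factor.
Dividing, p(s) = (s + 2)(s^2 + 8s + 15).
Factor s^2 + 8s + 15: two numbers with sum -8 and product 15 are -3 and -5, so s^2 + 8s + 15 = (s + 3)(s + 5).
Hence p(s) = (s + 2) (s + 3) (s + 5), with roots -5, -3, -2.
The eigenvalues -5, -3, -2 are distinct and real, so A is diagonalisable and x(t) = e^{At} x(0) = V diag(e^{λ_i t}) V^{-1} x(0), where the columns of V are the eigenvectors.
λ = -5: A - (-5)I = [[3, 0, 0], [1, -2, -2], [1, 4, 4]]. v must be orthogonal to every row; (row 1) × (row 2) = [0, 6, -6], so take v_1 = [0, -1, 1]^T.
λ = -3: A - (-3)I = [[1, 0, 0], [1, -4, -2], [1, 4, 2]]. v must be orthogonal to every row; (row 1) × (row 2) = [0, 2, -4], so take v_2 = [0, 1, -2]^T.
λ = -2: A - (-2)I = [[0, 0, 0], [1, -5, -2], [1, 4, 1]]. v must be orthogonal to every row; (row 2) × (row 3) = [3, -3, 9], so take v_3 = [-1, 1, -3]^T.
V = [v_1 v_2 v_3] = [[0, 0, -1], [-1, 1, 1], [1, -2, -3]] has det V = -1, so V^{-1} = adj(V)/det V = [[1, -2, -1], [2, -1, -1], [-1, 0, 0]].
Modal coordinates z(0) = V^{-1} x(0): 1·0 + (-2)·(-3) + (-1)·(-2) = 8; 2·0 + (-1)·(-3) + (-1)·(-2) = 5; (-1)·0 + 0·(-3) + 0·(-2) = 0; so z(0) = [8, 5, 0]^T.
x_2(t) = Σ_i (v_i)_2 · z_i(0) · e^{λ_i t} (row 2 of V times the modal terms).
x_2(0.5) = (-1)·8·e^{-5·0.5} + 1·5·e^{-3·0.5} + 1·0·e^{-2·0.5} = (-8)·0.082085 + 5·0.223130 + 0·0.367879 = 0.4590.

0.4590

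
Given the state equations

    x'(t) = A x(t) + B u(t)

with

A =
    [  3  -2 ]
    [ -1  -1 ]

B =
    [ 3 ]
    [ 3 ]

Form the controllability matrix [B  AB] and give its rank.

2

AB = [[3], [-6]]
Controllability matrix C = [B  AB] = [[3, 3], [3, -6]]
det(C) = 3·(-6) - 3·3 = -18 - 9 = -27 ≠ 0, so rank(C) = 2.
rank(C) = 2 = n, so the pair (A, B) is completely controllable.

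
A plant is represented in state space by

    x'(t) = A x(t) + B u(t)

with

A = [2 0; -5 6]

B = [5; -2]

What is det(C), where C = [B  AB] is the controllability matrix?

AB = [[10], [-37]]
Controllability matrix C = [B  AB] = [[5, 10], [-2, -37]]
det(C) = 5·(-37) - 10·(-2) = -185 - (-20) = -165
Since det(C) ≠ 0, rank(C) = 2 and the system is completely controllable.

-165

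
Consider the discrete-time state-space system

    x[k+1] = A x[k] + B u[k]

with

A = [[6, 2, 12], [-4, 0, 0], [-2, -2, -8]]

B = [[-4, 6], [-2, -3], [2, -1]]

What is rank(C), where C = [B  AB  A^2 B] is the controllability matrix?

2

AB = [[-4, 18], [16, -24], [-4, 2]]
A^2B = [[-40, 84], [16, -72], [8, -4]]
Controllability matrix C = [B  AB  A^2B] = [[-4, 6, -4, 18, -40, 84], [-2, -3, 16, -24, 16, -72], [2, -1, -4, 2, 8, -4]]
The rows r1, r2, r3 of C are linearly dependent: r1 + r2 + 3·r3 = 0 (check each entry), so rank(C) ≤ 2.
The 2×2 minor from rows 1, 2, columns 1, 2 is (-4)·(-3) - 6·(-2) = 12 - (-12) = 24 ≠ 0, so rank(C) = 2.
rank(C) = 2 < n = 3, so the pair (A, B) is not completely controllable.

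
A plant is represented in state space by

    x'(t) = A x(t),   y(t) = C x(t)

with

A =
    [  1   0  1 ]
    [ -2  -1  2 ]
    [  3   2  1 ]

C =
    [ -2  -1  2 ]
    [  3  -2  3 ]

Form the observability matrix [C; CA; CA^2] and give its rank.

3

CA = [[6, 5, -2], [16, 8, 2]]
CA^2 = [[-10, -9, 14], [6, -4, 34]]
Observability matrix O = [C; CA; CA^2] = [[-2, -1, 2], [3, -2, 3], [6, 5, -2], [16, 8, 2], [-10, -9, 14], [6, -4, 34]]
Take the 3×3 submatrix of O formed by rows 1, 2, 3: [[-2, -1, 2], [3, -2, 3], [6, 5, -2]]. Its determinant is (-2)·((-2)·(-2) - 3·5) - (-1)·(3·(-2) - 3·6) + 2·(3·5 - (-2)·6) = (-2)·(-11) - (-1)·(-24) + 2·27 = 52 ≠ 0.
So rank(O) ≥ 3; since O has 3 columns, rank(O) = 3.
rank(O) = 3 = n, so the pair (A, C) is completely observable.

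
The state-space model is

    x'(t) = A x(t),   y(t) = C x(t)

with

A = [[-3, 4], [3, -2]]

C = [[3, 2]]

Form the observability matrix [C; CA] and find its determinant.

30

CA = [[-3, 8]]
Observability matrix O = [C; CA] = [[3, 2], [-3, 8]]
det(O) = 3·8 - 2·(-3) = 24 - (-6) = 30
Since det(O) ≠ 0, rank(O) = 2 and the system is completely observable.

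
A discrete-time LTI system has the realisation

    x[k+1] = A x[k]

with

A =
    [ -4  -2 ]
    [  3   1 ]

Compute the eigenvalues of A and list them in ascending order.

det(zI - A) = z^2 - (tr A)z + det A, with tr A = (-4) + 1 = -3 and det A = (-4)·1 - (-2)·3 = -4 - (-6) = 2.
So p(z) = det(zI - A) = z^2 + 3z + 2.
Factor z^2 + 3z + 2: two numbers with sum -3 and product 2 are -1 and -2, so z^2 + 3z + 2 = (z + 1)(z + 2).
Hence p(z) = (z + 1) (z + 2), with roots -2, -1.

-2, -1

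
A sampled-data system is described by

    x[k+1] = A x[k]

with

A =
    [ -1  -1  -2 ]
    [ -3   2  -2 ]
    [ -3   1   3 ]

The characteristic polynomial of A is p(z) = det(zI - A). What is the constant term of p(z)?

29

Expand det(zI - A) for the 3×3 matrix.
p(z) = z^3 - 4z^2 - 6z + 29.
(Check: constant term = det(-A) = (-1)^3 det A = 29; coefficient of z^2 = -tr A = -4.)
The constant term is 29.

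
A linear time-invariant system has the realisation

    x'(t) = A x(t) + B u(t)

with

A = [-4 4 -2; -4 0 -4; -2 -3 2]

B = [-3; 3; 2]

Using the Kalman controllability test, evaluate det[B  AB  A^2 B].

AB = [[20], [4], [1]]
A^2B = [[-66], [-84], [-50]]
Controllability matrix C = [B  AB  A^2B] = [[-3, 20, -66], [3, 4, -84], [2, 1, -50]]
Expanding along the first row, det(C) = (-3)·(4·(-50) - (-84)·1) - 20·(3·(-50) - (-84)·2) + (-66)·(3·1 - 4·2) = (-3)·(-116) - 20·18 + (-66)·(-5) = 318
Since det(C) ≠ 0, rank(C) = 3 and the system is completely controllable.

318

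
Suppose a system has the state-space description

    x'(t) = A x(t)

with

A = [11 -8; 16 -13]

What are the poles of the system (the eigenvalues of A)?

det(sI - A) = s^2 - (tr A)s + det A, with tr A = 11 + (-13) = -2 and det A = 11·(-13) - (-8)·16 = -143 - (-128) = -15.
So p(s) = det(sI - A) = s^2 + 2s - 15.
Factor s^2 + 2s - 15: two numbers with sum -2 and product -15 are 3 and -5, so s^2 + 2s - 15 = (s - 3)(s + 5).
Hence p(s) = (s - 3) (s + 5), with roots -5, 3.
At least one eigenvalue has non-negative real part, so the system is not asymptotically stable.

-5, 3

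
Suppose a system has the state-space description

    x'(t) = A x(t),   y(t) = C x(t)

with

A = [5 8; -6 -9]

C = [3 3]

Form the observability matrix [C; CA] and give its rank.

1

CA = [[-3, -3]]
Observability matrix O = [C; CA] = [[3, 3], [-3, -3]]
Every row of O is a scalar multiple of row 1 = [3, 3] (multipliers 1, -1), so the rows span a one-dimensional space.
O ≠ 0, hence rank(O) = 1.
rank(O) = 1 < n = 2, so the pair (A, C) is not completely observable.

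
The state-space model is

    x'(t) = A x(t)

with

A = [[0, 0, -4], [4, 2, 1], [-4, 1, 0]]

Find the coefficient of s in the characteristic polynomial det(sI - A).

-17

Expand det(sI - A) for the 3×3 matrix.
p(s) = s^3 - 2s^2 - 17s + 48.
(Check: constant term = det(-A) = (-1)^3 det A = 48; coefficient of s^2 = -tr A = -2.)
The coefficient of s is -17.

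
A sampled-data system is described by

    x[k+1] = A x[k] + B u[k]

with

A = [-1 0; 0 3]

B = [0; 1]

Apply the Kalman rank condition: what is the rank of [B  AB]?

1

AB = [[0], [3]]
Controllability matrix C = [B  AB] = [[0, 0], [1, 3]]
Every column of C is a scalar multiple of column 1 = [0, 1] (multipliers 1, 3), so the columns span a one-dimensional space.
C ≠ 0, hence rank(C) = 1.
rank(C) = 1 < n = 2, so the pair (A, B) is not completely controllable.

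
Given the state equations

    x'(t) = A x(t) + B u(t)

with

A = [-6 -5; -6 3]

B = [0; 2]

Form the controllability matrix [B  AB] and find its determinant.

AB = [[-10], [6]]
Controllability matrix C = [B  AB] = [[0, -10], [2, 6]]
det(C) = 0·6 - (-10)·2 = 0 - (-20) = 20
Since det(C) ≠ 0, rank(C) = 2 and the system is completely controllable.

20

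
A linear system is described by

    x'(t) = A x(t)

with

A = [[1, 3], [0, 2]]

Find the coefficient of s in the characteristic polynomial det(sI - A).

For a 2×2 matrix, det(sI - A) = s^2 - (tr A)s + det A.
tr A = 3, det A = 2.
So p(s) = s^2 - 3s + 2.
The coefficient of s is -3.

-3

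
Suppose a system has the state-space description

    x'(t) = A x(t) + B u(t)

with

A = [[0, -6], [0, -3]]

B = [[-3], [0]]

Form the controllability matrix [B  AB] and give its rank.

1

AB = [[0], [0]]
Controllability matrix C = [B  AB] = [[-3, 0], [0, 0]]
Every column of C is a scalar multiple of column 1 = [-3, 0] (multipliers 1, 0), so the columns span a one-dimensional space.
C ≠ 0, hence rank(C) = 1.
rank(C) = 1 < n = 2, so the pair (A, B) is not completely controllable.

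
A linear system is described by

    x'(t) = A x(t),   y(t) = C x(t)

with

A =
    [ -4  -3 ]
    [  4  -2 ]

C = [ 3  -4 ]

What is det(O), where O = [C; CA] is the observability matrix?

-115

CA = [[-28, -1]]
Observability matrix O = [C; CA] = [[3, -4], [-28, -1]]
det(O) = 3·(-1) - (-4)·(-28) = -3 - 112 = -115
Since det(O) ≠ 0, rank(O) = 2 and the system is completely observable.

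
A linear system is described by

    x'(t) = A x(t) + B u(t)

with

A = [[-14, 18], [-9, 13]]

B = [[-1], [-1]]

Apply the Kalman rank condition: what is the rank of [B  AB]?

1

AB = [[-4], [-4]]
Controllability matrix C = [B  AB] = [[-1, -4], [-1, -4]]
Every column of C is a scalar multiple of column 1 = [-1, -1] (multipliers 1, 4), so the columns span a one-dimensional space.
C ≠ 0, hence rank(C) = 1.
rank(C) = 1 < n = 2, so the pair (A, B) is not completely controllable.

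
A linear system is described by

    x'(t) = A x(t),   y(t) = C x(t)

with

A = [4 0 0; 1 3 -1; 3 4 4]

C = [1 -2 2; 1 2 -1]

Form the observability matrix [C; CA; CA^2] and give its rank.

3

CA = [[8, 2, 10], [3, 2, -6]]
CA^2 = [[64, 46, 38], [-4, -18, -26]]
Observability matrix O = [C; CA; CA^2] = [[1, -2, 2], [1, 2, -1], [8, 2, 10], [3, 2, -6], [64, 46, 38], [-4, -18, -26]]
Take the 3×3 submatrix of O formed by rows 1, 2, 3: [[1, -2, 2], [1, 2, -1], [8, 2, 10]]. Its determinant is 1·(2·10 - (-1)·2) - (-2)·(1·10 - (-1)·8) + 2·(1·2 - 2·8) = 1·22 - (-2)·18 + 2·(-14) = 30 ≠ 0.
So rank(O) ≥ 3; since O has 3 columns, rank(O) = 3.
rank(O) = 3 = n, so the pair (A, C) is completely observable.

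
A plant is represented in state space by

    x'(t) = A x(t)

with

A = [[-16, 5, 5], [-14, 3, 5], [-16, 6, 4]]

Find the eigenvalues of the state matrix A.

det(sI - A) = s^3 - (tr A)s^2 + (M11 + M22 + M33)s - det A, where Mii is the 2×2 principal minor of A obtained by deleting row i and column i.
tr A = (-16) + 3 + 4 = -9; M11 = 3·4 - 5·6 = 12 - 30 = -18; M22 = (-16)·4 - 5·(-16) = -64 - (-80) = 16; M33 = (-16)·3 - 5·(-14) = -48 - (-70) = 22; sum of minors = 20.
det A = (-16)·(3·4 - 5·6) - 5·((-14)·4 - 5·(-16)) + 5·((-14)·6 - 3·(-16)) = (-16)·(-18) - 5·24 + 5·(-36) = -12.
So p(s) = det(sI - A) = s^3 + 9s^2 + 20s + 12.
Rational-root test: any integer root divides 12. Testing small divisors, s = -1 works: p(-1) = -1 + 9 + (-20) + 12 = 0, so (s + 1) is a factor.
Dividing, p(s) = (s + 1)(s^2 + 8s + 12).
Factor s^2 + 8s + 12: two numbers with sum -8 and product 12 are -2 and -6, so s^2 + 8s + 12 = (s + 2)(s + 6).
Hence p(s) = (s + 1) (s + 2) (s + 6), with roots -6, -2, -1.
All eigenvalues have negative real part, so the system is asymptotically stable.

-6, -2, -1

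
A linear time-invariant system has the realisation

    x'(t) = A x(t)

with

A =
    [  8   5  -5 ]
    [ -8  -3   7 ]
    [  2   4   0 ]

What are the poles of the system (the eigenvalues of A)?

-2, 3, 4

det(sI - A) = s^3 - (tr A)s^2 + (M11 + M22 + M33)s - det A, where Mii is the 2×2 principal minor of A obtained by deleting row i and column i.
tr A = 8 + (-3) + 0 = 5; M11 = (-3)·0 - 7·4 = 0 - 28 = -28; M22 = 8·0 - (-5)·2 = 0 - (-10) = 10; M33 = 8·(-3) - 5·(-8) = -24 - (-40) = 16; sum of minors = -2.
det A = 8·((-3)·0 - 7·4) - 5·((-8)·0 - 7·2) + (-5)·((-8)·4 - (-3)·2) = 8·(-28) - 5·(-14) + (-5)·(-26) = -24.
So p(s) = det(sI - A) = s^3 - 5s^2 - 2s + 24.
Rational-root test: any integer root divides 24. Testing small divisors, s = -2 works: p(-2) = -8 + (-20) + 4 + 24 = 0, so (s + 2) is a factor.
Dividing, p(s) = (s + 2)(s^2 - 7s + 12).
Factor s^2 - 7s + 12: two numbers with sum 7 and product 12 are 4 and 3, so s^2 - 7s + 12 = (s - 4)(s - 3).
Hence p(s) = (s - 4) (s - 3) (s + 2), with roots -2, 3, 4.
At least one eigenvalue has non-negative real part, so the system is not asymptotically stable.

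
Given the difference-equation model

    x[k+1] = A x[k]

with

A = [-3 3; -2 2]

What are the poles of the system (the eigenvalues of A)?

-1, 0

det(zI - A) = z^2 - (tr A)z + det A, with tr A = (-3) + 2 = -1 and det A = (-3)·2 - 3·(-2) = -6 - (-6) = 0.
So p(z) = det(zI - A) = z^2 + z.
Factor z^2 + z: two numbers with sum -1 and product 0 are 0 and -1, so z^2 + z = z(z + 1).
Hence p(z) = z (z + 1), with roots -1, 0.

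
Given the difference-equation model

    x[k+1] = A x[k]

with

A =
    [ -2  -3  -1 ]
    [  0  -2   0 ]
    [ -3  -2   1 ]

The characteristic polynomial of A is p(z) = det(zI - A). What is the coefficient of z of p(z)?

Expand det(zI - A) for the 3×3 matrix.
p(z) = z^3 + 3z^2 - 3z - 10.
(Check: constant term = det(-A) = (-1)^3 det A = -10; coefficient of z^2 = -tr A = 3.)
The coefficient of z is -3.

-3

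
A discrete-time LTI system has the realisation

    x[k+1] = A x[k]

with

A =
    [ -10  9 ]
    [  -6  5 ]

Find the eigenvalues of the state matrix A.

-4, -1

det(zI - A) = z^2 - (tr A)z + det A, with tr A = (-10) + 5 = -5 and det A = (-10)·5 - 9·(-6) = -50 - (-54) = 4.
So p(z) = det(zI - A) = z^2 + 5z + 4.
Factor z^2 + 5z + 4: two numbers with sum -5 and product 4 are -1 and -4, so z^2 + 5z + 4 = (z + 1)(z + 4).
Hence p(z) = (z + 1) (z + 4), with roots -4, -1.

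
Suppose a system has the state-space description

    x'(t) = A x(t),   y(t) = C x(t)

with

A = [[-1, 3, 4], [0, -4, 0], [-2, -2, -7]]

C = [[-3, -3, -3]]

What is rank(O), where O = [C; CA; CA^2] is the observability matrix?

CA = [[9, 9, 9]]
CA^2 = [[-27, -27, -27]]
Observability matrix O = [C; CA; CA^2] = [[-3, -3, -3], [9, 9, 9], [-27, -27, -27]]
Every row of O is a scalar multiple of row 1 = [-3, -3, -3] (multipliers 1, -3, 9), so the rows span a one-dimensional space.
O ≠ 0, hence rank(O) = 1.
rank(O) = 1 < n = 3, so the pair (A, C) is not completely observable.

1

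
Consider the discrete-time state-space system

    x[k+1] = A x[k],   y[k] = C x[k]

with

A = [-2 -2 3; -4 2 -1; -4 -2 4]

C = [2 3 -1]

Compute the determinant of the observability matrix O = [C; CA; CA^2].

CA = [[-12, 4, -1]]
CA^2 = [[12, 34, -44]]
Observability matrix O = [C; CA; CA^2] = [[2, 3, -1], [-12, 4, -1], [12, 34, -44]]
Expanding along the first row, det(O) = 2·(4·(-44) - (-1)·34) - 3·((-12)·(-44) - (-1)·12) + (-1)·((-12)·34 - 4·12) = 2·(-142) - 3·540 + (-1)·(-456) = -1448
Since det(O) ≠ 0, rank(O) = 3 and the system is completely observable.

-1448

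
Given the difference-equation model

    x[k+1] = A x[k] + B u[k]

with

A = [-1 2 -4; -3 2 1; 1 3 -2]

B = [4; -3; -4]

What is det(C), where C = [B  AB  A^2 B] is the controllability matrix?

AB = [[6], [-22], [3]]
A^2B = [[-62], [-59], [-66]]
Controllability matrix C = [B  AB  A^2B] = [[4, 6, -62], [-3, -22, -59], [-4, 3, -66]]
Expanding along the first row, det(C) = 4·((-22)·(-66) - (-59)·3) - 6·((-3)·(-66) - (-59)·(-4)) + (-62)·((-3)·3 - (-22)·(-4)) = 4·1629 - 6·(-38) + (-62)·(-97) = 12758
Since det(C) ≠ 0, rank(C) = 3 and the system is completely controllable.

12758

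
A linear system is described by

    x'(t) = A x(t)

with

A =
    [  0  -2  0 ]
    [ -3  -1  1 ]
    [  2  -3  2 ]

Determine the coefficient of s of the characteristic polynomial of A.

-5

Expand det(sI - A) for the 3×3 matrix.
p(s) = s^3 - s^2 - 5s + 16.
(Check: constant term = det(-A) = (-1)^3 det A = 16; coefficient of s^2 = -tr A = -1.)
The coefficient of s is -5.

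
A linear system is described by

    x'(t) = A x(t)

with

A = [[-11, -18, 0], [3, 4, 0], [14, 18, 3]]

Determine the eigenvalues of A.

-5, -2, 3

det(sI - A) = s^3 - (tr A)s^2 + (M11 + M22 + M33)s - det A, where Mii is the 2×2 principal minor of A obtained by deleting row i and column i.
tr A = (-11) + 4 + 3 = -4; M11 = 4·3 - 0·18 = 12 - 0 = 12; M22 = (-11)·3 - 0·14 = -33 - 0 = -33; M33 = (-11)·4 - (-18)·3 = -44 - (-54) = 10; sum of minors = -11.
det A = (-11)·(4·3 - 0·18) - (-18)·(3·3 - 0·14) + 0·(3·18 - 4·14) = (-11)·12 - (-18)·9 + 0·(-2) = 30.
So p(s) = det(sI - A) = s^3 + 4s^2 - 11s - 30.
Rational-root test: any integer root divides -30. Testing small divisors, s = -2 works: p(-2) = -8 + 16 + 22 + (-30) = 0, so (s + 2) is a factor.
Dividing, p(s) = (s + 2)(s^2 + 2s - 15).
Factor s^2 + 2s - 15: two numbers with sum -2 and product -15 are 3 and -5, so s^2 + 2s - 15 = (s - 3)(s + 5).
Hence p(s) = (s - 3) (s + 2) (s + 5), with roots -5, -2, 3.
At least one eigenvalue has non-negative real part, so the system is not asymptotically stable.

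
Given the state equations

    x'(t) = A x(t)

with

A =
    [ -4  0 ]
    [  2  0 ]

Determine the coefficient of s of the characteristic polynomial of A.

4

For a 2×2 matrix, det(sI - A) = s^2 - (tr A)s + det A.
tr A = -4, det A = 0.
So p(s) = s^2 + 4s.
The coefficient of s is 4.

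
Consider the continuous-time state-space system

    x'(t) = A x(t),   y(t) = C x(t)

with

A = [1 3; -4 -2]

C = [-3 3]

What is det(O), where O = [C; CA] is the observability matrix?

CA = [[-15, -15]]
Observability matrix O = [C; CA] = [[-3, 3], [-15, -15]]
det(O) = (-3)·(-15) - 3·(-15) = 45 - (-45) = 90
Since det(O) ≠ 0, rank(O) = 2 and the system is completely observable.

90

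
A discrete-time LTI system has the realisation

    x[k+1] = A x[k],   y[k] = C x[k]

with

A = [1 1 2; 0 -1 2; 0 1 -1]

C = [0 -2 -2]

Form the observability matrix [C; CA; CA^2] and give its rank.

CA = [[0, 0, -2]]
CA^2 = [[0, -2, 2]]
Observability matrix O = [C; CA; CA^2] = [[0, -2, -2], [0, 0, -2], [0, -2, 2]]
Column 1 of O is identically zero, so rank(O) ≤ 2.
The 2×2 minor from rows 1, 2, columns 2, 3 is (-2)·(-2) - (-2)·0 = 4 - 0 = 4 ≠ 0, so rank(O) = 2.
rank(O) = 2 < n = 3, so the pair (A, C) is not completely observable.

2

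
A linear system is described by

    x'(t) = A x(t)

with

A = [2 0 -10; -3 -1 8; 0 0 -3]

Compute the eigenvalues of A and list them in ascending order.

det(sI - A) = s^3 - (tr A)s^2 + (M11 + M22 + M33)s - det A, where Mii is the 2×2 principal minor of A obtained by deleting row i and column i.
tr A = 2 + (-1) + (-3) = -2; M11 = (-1)·(-3) - 8·0 = 3 - 0 = 3; M22 = 2·(-3) - (-10)·0 = -6 - 0 = -6; M33 = 2·(-1) - 0·(-3) = -2 - 0 = -2; sum of minors = -5.
det A = 2·((-1)·(-3) - 8·0) - 0·((-3)·(-3) - 8·0) + (-10)·((-3)·0 - (-1)·0) = 2·3 - 0·9 + (-10)·0 = 6.
So p(s) = det(sI - A) = s^3 + 2s^2 - 5s - 6.
Rational-root test: any integer root divides -6. Testing small divisors, s = -1 works: p(-1) = -1 + 2 + 5 + (-6) = 0, so (s + 1) is a factor.
Dividing, p(s) = (s + 1)(s^2 + s - 6).
Factor s^2 + s - 6: two numbers with sum -1 and product -6 are 2 and -3, so s^2 + s - 6 = (s - 2)(s + 3).
Hence p(s) = (s - 2) (s + 1) (s + 3), with roots -3, -1, 2.
At least one eigenvalue has non-negative real part, so the system is not asymptotically stable.

-3, -1, 2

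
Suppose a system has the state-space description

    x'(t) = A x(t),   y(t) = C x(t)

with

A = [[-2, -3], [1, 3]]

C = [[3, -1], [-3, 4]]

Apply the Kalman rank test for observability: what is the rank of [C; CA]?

CA = [[-7, -12], [10, 21]]
Observability matrix O = [C; CA] = [[3, -1], [-3, 4], [-7, -12], [10, 21]]
Take the 2×2 submatrix of O formed by rows 1, 2: [[3, -1], [-3, 4]]. Its determinant is 3·4 - (-1)·(-3) = 12 - 3 = 9 ≠ 0.
So rank(O) ≥ 2; since O has 2 columns, rank(O) = 2.
rank(O) = 2 = n, so the pair (A, C) is completely observable.

2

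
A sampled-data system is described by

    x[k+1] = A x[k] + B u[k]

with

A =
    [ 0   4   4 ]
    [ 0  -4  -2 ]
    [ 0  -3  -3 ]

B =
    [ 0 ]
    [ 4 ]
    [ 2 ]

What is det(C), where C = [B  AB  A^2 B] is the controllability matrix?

AB = [[24], [-20], [-18]]
A^2B = [[-152], [116], [114]]
Controllability matrix C = [B  AB  A^2B] = [[0, 24, -152], [4, -20, 116], [2, -18, 114]]
Expanding along the first row, det(C) = 0·((-20)·114 - 116·(-18)) - 24·(4·114 - 116·2) + (-152)·(4·(-18) - (-20)·2) = 0·(-192) - 24·224 + (-152)·(-32) = -512
Since det(C) ≠ 0, rank(C) = 3 and the system is completely controllable.

-512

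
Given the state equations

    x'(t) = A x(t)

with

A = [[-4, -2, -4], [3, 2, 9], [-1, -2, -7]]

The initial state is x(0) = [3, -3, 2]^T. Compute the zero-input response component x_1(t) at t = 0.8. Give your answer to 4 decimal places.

det(sI - A) = s^3 - (tr A)s^2 + (M11 + M22 + M33)s - det A, where Mii is the 2×2 principal minor of A obtained by deleting row i and column i.
tr A = (-4) + 2 + (-7) = -9; M11 = 2·(-7) - 9·(-2) = -14 - (-18) = 4; M22 = (-4)·(-7) - (-4)·(-1) = 28 - 4 = 24; M33 = (-4)·2 - (-2)·3 = -8 - (-6) = -2; sum of minors = 26.
det A = (-4)·(2·(-7) - 9·(-2)) - (-2)·(3·(-7) - 9·(-1)) + (-4)·(3·(-2) - 2·(-1)) = (-4)·4 - (-2)·(-12) + (-4)·(-4) = -24.
So p(s) = det(sI - A) = s^3 + 9s^2 + 26s + 24.
Rational-root test: any integer root divides 24. Testing small divisors, s = -2 works: p(-2) = -8 + 36 + (-52) + 24 = 0, so (s + 2) is a factor.
Dividing, p(s) = (s + 2)(s^2 + 7s + 12).
Factor s^2 + 7s + 12: two numbers with sum -7 and product 12 are -3 and -4, so s^2 + 7s + 12 = (s + 3)(s + 4).
Hence p(s) = (s + 2) (s + 3) (s + 4), with roots -4, -3, -2.
The eigenvalues -4, -3, -2 are distinct and real, so A is diagonalisable and x(t) = e^{At} x(0) = V diag(e^{λ_i t}) V^{-1} x(0), where the columns of V are the eigenvectors.
λ = -4: A - (-4)I = [[0, -2, -4], [3, 6, 9], [-1, -2, -3]]. v must be orthogonal to every row; (row 1) × (row 2) = [6, -12, 6], so take v_1 = [-1, 2, -1]^T.
λ = -3: A - (-3)I = [[-1, -2, -4], [3, 5, 9], [-1, -2, -4]]. v must be orthogonal to every row; (row 1) × (row 2) = [2, -3, 1], so take v_2 = [2, -3, 1]^T.
λ = -2: A - (-2)I = [[-2, -2, -4], [3, 4, 9], [-1, -2, -5]]. v must be orthogonal to every row; (row 1) × (row 2) = [-2, 6, -2], so take v_3 = [-1, 3, -1]^T.
V = [v_1 v_2 v_3] = [[-1, 2, -1], [2, -3, 3], [-1, 1, -1]] has det V = -1, so V^{-1} = adj(V)/det V = [[0, -1, -3], [1, 0, -1], [1, 1, 1]].
Modal coordinates z(0) = V^{-1} x(0): 0·3 + (-1)·(-3) + (-3)·2 = -3; 1·3 + 0·(-3) + (-1)·2 = 1; 1·3 + 1·(-3) + 1·2 = 2; so z(0) = [-3, 1, 2]^T.
x_1(t) = Σ_i (v_i)_1 · z_i(0) · e^{λ_i t} (row 1 of V times the modal terms).
x_1(0.8) = (-1)·(-3)·e^{-4·0.8} + 2·1·e^{-3·0.8} + (-1)·2·e^{-2·0.8} = 3·0.040762 + 2·0.090718 + (-2)·0.201897 = -0.1001.

-0.1001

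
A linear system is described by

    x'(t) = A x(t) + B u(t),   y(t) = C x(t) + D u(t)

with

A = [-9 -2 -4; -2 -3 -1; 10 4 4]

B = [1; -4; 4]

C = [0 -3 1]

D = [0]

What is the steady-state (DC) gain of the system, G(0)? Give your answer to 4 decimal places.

9.6667

G(0) = C(-A)^{-1}B + D = -C A^{-1} B + D.
det A = -12, so A^{-1} = (1/-12)·adj(A) = [[2/3, 2/3, 5/6], [1/6, -1/3, 1/12], [-11/6, -4/3, -23/12]]
A^{-1} B = [4/3, 11/6, -25/6]^T
C A^{-1} B = -29/3
G(0) = D - C A^{-1} B = 0 - (-29/3) = 29/3 ≈ 9.6667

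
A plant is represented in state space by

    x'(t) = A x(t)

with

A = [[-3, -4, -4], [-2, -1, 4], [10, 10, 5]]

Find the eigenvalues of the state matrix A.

-5, 1, 5

det(sI - A) = s^3 - (tr A)s^2 + (M11 + M22 + M33)s - det A, where Mii is the 2×2 principal minor of A obtained by deleting row i and column i.
tr A = (-3) + (-1) + 5 = 1; M11 = (-1)·5 - 4·10 = -5 - 40 = -45; M22 = (-3)·5 - (-4)·10 = -15 - (-40) = 25; M33 = (-3)·(-1) - (-4)·(-2) = 3 - 8 = -5; sum of minors = -25.
det A = (-3)·((-1)·5 - 4·10) - (-4)·((-2)·5 - 4·10) + (-4)·((-2)·10 - (-1)·10) = (-3)·(-45) - (-4)·(-50) + (-4)·(-10) = -25.
So p(s) = det(sI - A) = s^3 - s^2 - 25s + 25.
Rational-root test: any integer root divides 25. Testing small divisors, s = 1 works: p(1) = 1 + (-1) + (-25) + 25 = 0, so (s - 1) is a factor.
Dividing, p(s) = (s - 1)(s^2 - 25).
Factor s^2 - 25: two numbers with sum 0 and product -25 are 5 and -5, so s^2 - 25 = (s - 5)(s + 5).
Hence p(s) = (s - 5) (s - 1) (s + 5), with roots -5, 1, 5.
At least one eigenvalue has non-negative real part, so the system is not asymptotically stable.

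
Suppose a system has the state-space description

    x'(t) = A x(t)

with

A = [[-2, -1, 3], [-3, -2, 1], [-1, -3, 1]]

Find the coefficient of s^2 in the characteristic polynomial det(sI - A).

3

Expand det(sI - A) for the 3×3 matrix.
p(s) = s^3 + 3s^2 + 3s - 17.
(Check: constant term = det(-A) = (-1)^3 det A = -17; coefficient of s^2 = -tr A = 3.)
The coefficient of s^2 is 3.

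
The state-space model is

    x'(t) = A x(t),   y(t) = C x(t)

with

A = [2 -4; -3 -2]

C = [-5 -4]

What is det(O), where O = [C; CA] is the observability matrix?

CA = [[2, 28]]
Observability matrix O = [C; CA] = [[-5, -4], [2, 28]]
det(O) = (-5)·28 - (-4)·2 = -140 - (-8) = -132
Since det(O) ≠ 0, rank(O) = 2 and the system is completely observable.

-132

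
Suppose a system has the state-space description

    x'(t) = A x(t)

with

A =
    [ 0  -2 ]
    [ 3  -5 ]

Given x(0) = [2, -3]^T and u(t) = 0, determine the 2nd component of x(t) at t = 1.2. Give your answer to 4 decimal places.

det(sI - A) = s^2 - (tr A)s + det A, with tr A = 0 + (-5) = -5 and det A = 0·(-5) - (-2)·3 = 0 - (-6) = 6.
So p(s) = det(sI - A) = s^2 + 5s + 6.
Factor s^2 + 5s + 6: two numbers with sum -5 and product 6 are -2 and -3, so s^2 + 5s + 6 = (s + 2)(s + 3).
Hence p(s) = (s + 2) (s + 3), with roots -3, -2.
The eigenvalues -3, -2 are distinct and real, so A is diagonalisable and x(t) = e^{At} x(0) = V diag(e^{λ_i t}) V^{-1} x(0), where the columns of V are the eigenvectors.
λ = -3: A - (-3)I = [[3, -2], [3, -2]]. Row 1 gives 3·v1 + (-2)·v2 = 0, so take v_1 = [2, 3]^T.
λ = -2: A - (-2)I = [[2, -2], [3, -3]]. Row 1 gives 2·v1 + (-2)·v2 = 0, so take v_2 = [1, 1]^T.
V = [v_1 v_2] = [[2, 1], [3, 1]] has det V = -1, so V^{-1} = adj(V)/det V = [[-1, 1], [3, -2]].
Modal coordinates z(0) = V^{-1} x(0): (-1)·2 + 1·(-3) = -5; 3·2 + (-2)·(-3) = 12; so z(0) = [-5, 12]^T.
x_2(t) = Σ_i (v_i)_2 · z_i(0) · e^{λ_i t} (row 2 of V times the modal terms).
x_2(1.2) = 3·(-5)·e^{-3·1.2} + 1·12·e^{-2·1.2} = (-15)·0.027324 + 12·0.090718 = 0.6788.

0.6788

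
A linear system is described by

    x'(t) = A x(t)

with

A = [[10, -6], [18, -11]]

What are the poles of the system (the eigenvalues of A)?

-2, 1

det(sI - A) = s^2 - (tr A)s + det A, with tr A = 10 + (-11) = -1 and det A = 10·(-11) - (-6)·18 = -110 - (-108) = -2.
So p(s) = det(sI - A) = s^2 + s - 2.
Factor s^2 + s - 2: two numbers with sum -1 and product -2 are 1 and -2, so s^2 + s - 2 = (s - 1)(s + 2).
Hence p(s) = (s - 1) (s + 2), with roots -2, 1.
At least one eigenvalue has non-negative real part, so the system is not asymptotically stable.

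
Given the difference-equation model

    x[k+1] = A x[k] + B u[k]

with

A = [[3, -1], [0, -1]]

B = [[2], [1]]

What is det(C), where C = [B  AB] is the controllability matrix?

AB = [[5], [-1]]
Controllability matrix C = [B  AB] = [[2, 5], [1, -1]]
det(C) = 2·(-1) - 5·1 = -2 - 5 = -7
Since det(C) ≠ 0, rank(C) = 2 and the system is completely controllable.

-7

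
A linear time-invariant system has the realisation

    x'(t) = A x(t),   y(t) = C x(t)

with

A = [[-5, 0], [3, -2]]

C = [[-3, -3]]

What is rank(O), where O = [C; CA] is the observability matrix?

CA = [[6, 6]]
Observability matrix O = [C; CA] = [[-3, -3], [6, 6]]
Every row of O is a scalar multiple of row 1 = [-3, -3] (multipliers 1, -2), so the rows span a one-dimensional space.
O ≠ 0, hence rank(O) = 1.
rank(O) = 1 < n = 2, so the pair (A, C) is not completely observable.

1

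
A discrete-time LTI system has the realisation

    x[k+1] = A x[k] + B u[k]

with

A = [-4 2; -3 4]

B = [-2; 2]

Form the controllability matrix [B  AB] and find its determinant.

-52

AB = [[12], [14]]
Controllability matrix C = [B  AB] = [[-2, 12], [2, 14]]
det(C) = (-2)·14 - 12·2 = -28 - 24 = -52
Since det(C) ≠ 0, rank(C) = 2 and the system is completely controllable.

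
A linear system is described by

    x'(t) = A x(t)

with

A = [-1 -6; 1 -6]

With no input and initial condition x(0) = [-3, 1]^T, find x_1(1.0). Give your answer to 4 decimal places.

-0.5270

det(sI - A) = s^2 - (tr A)s + det A, with tr A = (-1) + (-6) = -7 and det A = (-1)·(-6) - (-6)·1 = 6 - (-6) = 12.
So p(s) = det(sI - A) = s^2 + 7s + 12.
Factor s^2 + 7s + 12: two numbers with sum -7 and product 12 are -3 and -4, so s^2 + 7s + 12 = (s + 3)(s + 4).
Hence p(s) = (s + 3) (s + 4), with roots -4, -3.
The eigenvalues -4, -3 are distinct and real, so A is diagonalisable and x(t) = e^{At} x(0) = V diag(e^{λ_i t}) V^{-1} x(0), where the columns of V are the eigenvectors.
λ = -4: A - (-4)I = [[3, -6], [1, -2]]. Row 1 gives 3·v1 + (-6)·v2 = 0, so take v_1 = [2, 1]^T.
λ = -3: A - (-3)I = [[2, -6], [1, -3]]. Row 1 gives 2·v1 + (-6)·v2 = 0, so take v_2 = [3, 1]^T.
V = [v_1 v_2] = [[2, 3], [1, 1]] has det V = -1, so V^{-1} = adj(V)/det V = [[-1, 3], [1, -2]].
Modal coordinates z(0) = V^{-1} x(0): (-1)·(-3) + 3·1 = 6; 1·(-3) + (-2)·1 = -5; so z(0) = [6, -5]^T.
x_1(t) = Σ_i (v_i)_1 · z_i(0) · e^{λ_i t} (row 1 of V times the modal terms).
x_1(1.0) = 2·6·e^{-4·1.0} + 3·(-5)·e^{-3·1.0} = 12·0.018316 + (-15)·0.049787 = -0.5270.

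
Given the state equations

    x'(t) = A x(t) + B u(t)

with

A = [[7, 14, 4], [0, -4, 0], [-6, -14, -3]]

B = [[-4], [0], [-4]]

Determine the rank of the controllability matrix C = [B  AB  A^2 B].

AB = [[-44], [0], [36]]
A^2B = [[-164], [0], [156]]
Controllability matrix C = [B  AB  A^2B] = [[-4, -44, -164], [0, 0, 0], [-4, 36, 156]]
Row 2 of C is identically zero, so rank(C) ≤ 2.
The 2×2 minor from rows 1, 3, columns 1, 2 is (-4)·36 - (-44)·(-4) = -144 - 176 = -320 ≠ 0, so rank(C) = 2.
rank(C) = 2 < n = 3, so the pair (A, B) is not completely controllable.

2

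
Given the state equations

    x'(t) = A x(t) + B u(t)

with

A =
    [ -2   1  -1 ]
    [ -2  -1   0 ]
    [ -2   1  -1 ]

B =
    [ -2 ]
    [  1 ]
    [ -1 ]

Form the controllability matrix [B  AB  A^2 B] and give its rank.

AB = [[6], [3], [6]]
A^2B = [[-15], [-15], [-15]]
Controllability matrix C = [B  AB  A^2B] = [[-2, 6, -15], [1, 3, -15], [-1, 6, -15]]
det(C) = (-2)·(3·(-15) - (-15)·6) - 6·(1·(-15) - (-15)·(-1)) + (-15)·(1·6 - 3·(-1)) = (-2)·45 - 6·(-30) + (-15)·9 = -45 ≠ 0, so rank(C) = 3.
rank(C) = 3 = n, so the pair (A, B) is completely controllable.

3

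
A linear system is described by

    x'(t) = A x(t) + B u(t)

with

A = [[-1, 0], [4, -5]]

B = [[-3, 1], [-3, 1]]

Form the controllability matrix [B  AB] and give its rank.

1

AB = [[3, -1], [3, -1]]
Controllability matrix C = [B  AB] = [[-3, 1, 3, -1], [-3, 1, 3, -1]]
Every column of C is a scalar multiple of column 1 = [-3, -3] (multipliers 1, -1/3, -1, 1/3), so the columns span a one-dimensional space.
C ≠ 0, hence rank(C) = 1.
rank(C) = 1 < n = 2, so the pair (A, B) is not completely controllable.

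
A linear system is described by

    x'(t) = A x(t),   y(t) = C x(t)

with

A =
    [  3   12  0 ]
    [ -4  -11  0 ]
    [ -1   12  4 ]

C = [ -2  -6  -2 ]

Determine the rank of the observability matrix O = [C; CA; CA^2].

2

CA = [[20, 18, -8]]
CA^2 = [[-4, -54, -32]]
Observability matrix O = [C; CA; CA^2] = [[-2, -6, -2], [20, 18, -8], [-4, -54, -32]]
The columns c1, c2, c3 of O are linearly dependent: 3·c1 - 2·c2 + 3·c3 = 0 (check each entry), so rank(O) ≤ 2.
The 2×2 minor from rows 1, 2, columns 1, 2 is (-2)·18 - (-6)·20 = -36 - (-120) = 84 ≠ 0, so rank(O) = 2.
rank(O) = 2 < n = 3, so the pair (A, C) is not completely observable.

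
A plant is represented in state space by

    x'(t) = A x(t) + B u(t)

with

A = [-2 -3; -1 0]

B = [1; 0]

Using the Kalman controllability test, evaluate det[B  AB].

-1

AB = [[-2], [-1]]
Controllability matrix C = [B  AB] = [[1, -2], [0, -1]]
det(C) = 1·(-1) - (-2)·0 = -1 - 0 = -1
Since det(C) ≠ 0, rank(C) = 2 and the system is completely controllable.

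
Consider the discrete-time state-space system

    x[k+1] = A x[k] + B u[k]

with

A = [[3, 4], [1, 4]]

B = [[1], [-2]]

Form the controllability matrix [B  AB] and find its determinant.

AB = [[-5], [-7]]
Controllability matrix C = [B  AB] = [[1, -5], [-2, -7]]
det(C) = 1·(-7) - (-5)·(-2) = -7 - 10 = -17
Since det(C) ≠ 0, rank(C) = 2 and the system is completely controllable.

-17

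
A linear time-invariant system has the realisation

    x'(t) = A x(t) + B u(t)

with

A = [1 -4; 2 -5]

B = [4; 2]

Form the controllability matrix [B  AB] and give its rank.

1

AB = [[-4], [-2]]
Controllability matrix C = [B  AB] = [[4, -4], [2, -2]]
Every column of C is a scalar multiple of column 1 = [4, 2] (multipliers 1, -1), so the columns span a one-dimensional space.
C ≠ 0, hence rank(C) = 1.
rank(C) = 1 < n = 2, so the pair (A, B) is not completely controllable.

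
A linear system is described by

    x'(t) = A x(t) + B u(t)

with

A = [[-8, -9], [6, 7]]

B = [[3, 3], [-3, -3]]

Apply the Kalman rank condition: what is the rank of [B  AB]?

AB = [[3, 3], [-3, -3]]
Controllability matrix C = [B  AB] = [[3, 3, 3, 3], [-3, -3, -3, -3]]
Every column of C is a scalar multiple of column 1 = [3, -3] (multipliers 1, 1, 1, 1), so the columns span a one-dimensional space.
C ≠ 0, hence rank(C) = 1.
rank(C) = 1 < n = 2, so the pair (A, B) is not completely controllable.

1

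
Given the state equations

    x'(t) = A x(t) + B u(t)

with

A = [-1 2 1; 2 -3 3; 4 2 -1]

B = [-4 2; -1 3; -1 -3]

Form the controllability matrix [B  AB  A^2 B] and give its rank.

3

AB = [[1, 1], [-8, -14], [-17, 17]]
A^2B = [[-34, -12], [-25, 95], [5, -41]]
Controllability matrix C = [B  AB  A^2B] = [[-4, 2, 1, 1, -34, -12], [-1, 3, -8, -14, -25, 95], [-1, -3, -17, 17, 5, -41]]
Take the 3×3 submatrix of C formed by columns 1, 2, 3: [[-4, 2, 1], [-1, 3, -8], [-1, -3, -17]]. Its determinant is (-4)·(3·(-17) - (-8)·(-3)) - 2·((-1)·(-17) - (-8)·(-1)) + 1·((-1)·(-3) - 3·(-1)) = (-4)·(-75) - 2·9 + 1·6 = 288 ≠ 0.
So rank(C) ≥ 3; since C has 3 rows, rank(C) = 3.
rank(C) = 3 = n, so the pair (A, B) is completely controllable.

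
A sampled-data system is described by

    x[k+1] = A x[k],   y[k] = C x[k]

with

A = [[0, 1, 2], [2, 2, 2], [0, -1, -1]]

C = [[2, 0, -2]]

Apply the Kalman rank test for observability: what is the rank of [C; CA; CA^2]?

CA = [[0, 4, 6]]
CA^2 = [[8, 2, 2]]
Observability matrix O = [C; CA; CA^2] = [[2, 0, -2], [0, 4, 6], [8, 2, 2]]
det(O) = 2·(4·2 - 6·2) - 0·(0·2 - 6·8) + (-2)·(0·2 - 4·8) = 2·(-4) - 0·(-48) + (-2)·(-32) = 56 ≠ 0, so rank(O) = 3.
rank(O) = 3 = n, so the pair (A, C) is completely observable.

3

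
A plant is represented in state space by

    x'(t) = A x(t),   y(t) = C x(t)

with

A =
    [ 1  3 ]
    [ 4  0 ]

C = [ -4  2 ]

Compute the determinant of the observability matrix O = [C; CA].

CA = [[4, -12]]
Observability matrix O = [C; CA] = [[-4, 2], [4, -12]]
det(O) = (-4)·(-12) - 2·4 = 48 - 8 = 40
Since det(O) ≠ 0, rank(O) = 2 and the system is completely observable.

40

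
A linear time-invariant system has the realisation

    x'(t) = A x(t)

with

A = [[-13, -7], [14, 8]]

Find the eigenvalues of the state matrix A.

-6, 1

det(sI - A) = s^2 - (tr A)s + det A, with tr A = (-13) + 8 = -5 and det A = (-13)·8 - (-7)·14 = -104 - (-98) = -6.
So p(s) = det(sI - A) = s^2 + 5s - 6.
Factor s^2 + 5s - 6: two numbers with sum -5 and product -6 are 1 and -6, so s^2 + 5s - 6 = (s - 1)(s + 6).
Hence p(s) = (s - 1) (s + 6), with roots -6, 1.
At least one eigenvalue has non-negative real part, so the system is not asymptotically stable.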